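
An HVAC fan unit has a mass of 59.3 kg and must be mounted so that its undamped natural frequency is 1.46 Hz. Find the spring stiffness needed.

4990 N/m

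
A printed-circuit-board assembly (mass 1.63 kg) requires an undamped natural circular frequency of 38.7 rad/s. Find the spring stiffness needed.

2440 N/m

k = m·ω_n² = 1.63 × 38.70² = 1.63 × 1498 = 2441 N/m.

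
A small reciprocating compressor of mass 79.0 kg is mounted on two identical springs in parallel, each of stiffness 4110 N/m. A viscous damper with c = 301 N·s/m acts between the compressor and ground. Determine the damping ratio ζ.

0.187

Parallel springs add: k_eq = 2 × 4110 = 8220 N/m.
ω_n = √(k_eq/m) = √(8220/79.0) = 10.20 rad/s.
Critical damping c_c = 2√(k_eq·m) = 2√(8220 × 79.0) = 1612 N·s/m, so ζ = c/c_c = 301/1612 = 0.1868.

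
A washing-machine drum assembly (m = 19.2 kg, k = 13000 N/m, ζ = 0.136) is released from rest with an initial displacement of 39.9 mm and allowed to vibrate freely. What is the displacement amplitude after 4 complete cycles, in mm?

1.27 mm

Logarithmic decrement δ = 2πζ/√(1 − ζ²) = 2π × 0.1360/√(1 − 0.0185) = 0.8625.
After n cycles, x_n/x₀ = e^(−nδ), so x_4 = 39.9 × e^(−4 × 0.8625) = 39.9 × 0.03174 = 1.267 mm.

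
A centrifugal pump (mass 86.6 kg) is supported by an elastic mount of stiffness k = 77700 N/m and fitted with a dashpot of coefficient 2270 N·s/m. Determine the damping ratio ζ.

0.438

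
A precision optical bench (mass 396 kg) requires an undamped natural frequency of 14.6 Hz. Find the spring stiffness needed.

3330000 N/m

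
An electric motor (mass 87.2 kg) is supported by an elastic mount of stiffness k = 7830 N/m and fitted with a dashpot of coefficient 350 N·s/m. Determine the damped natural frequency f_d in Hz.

ω_n = √(k/m) = √(7830/87.2) = 9.476 rad/s.
Critical damping c_c = 2√(k·m) = 2√(7830 × 87.2) = 1653 N·s/m, so ζ = c/c_c = 350/1653 = 0.2118.
ω_d = ω_n√(1 − ζ²) = 9.476 × √(1 − 0.0449) = 9.261 rad/s.
f_d = ω_d/(2π) = 1.474 Hz.

1.47 Hz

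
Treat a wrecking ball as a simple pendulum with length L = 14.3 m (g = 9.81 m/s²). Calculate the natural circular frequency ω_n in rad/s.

0.828 rad/s

For a simple pendulum ω_n = √(g/L) = √(9.81/14.3) = √0.6860 = 0.8283 rad/s.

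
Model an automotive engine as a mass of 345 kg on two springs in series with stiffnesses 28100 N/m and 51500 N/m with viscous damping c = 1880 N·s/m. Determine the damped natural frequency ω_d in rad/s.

6.73 rad/s

Series springs: 1/k_eq = 1/28100 + 1/51500 = 5.500×10^-5, so k_eq = 18180 N/m.
ω_n = √(k_eq/m) = √(18180/345) = 7.259 rad/s.
Critical damping c_c = 2√(k_eq·m) = 2√(18180 × 345) = 5009 N·s/m, so ζ = c/c_c = 1880/5009 = 0.3753.
ω_d = ω_n√(1 − ζ²) = 7.259 × √(1 − 0.141) = 6.729 rad/s.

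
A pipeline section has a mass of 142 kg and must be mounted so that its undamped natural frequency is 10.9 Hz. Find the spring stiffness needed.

ω_n = 2πf_n = 2π × 10.9 = 68.49 rad/s.
k = m·ω_n² = 142 × 68.49² = 142 × 4690 = 666000 N/m.

666000 N/m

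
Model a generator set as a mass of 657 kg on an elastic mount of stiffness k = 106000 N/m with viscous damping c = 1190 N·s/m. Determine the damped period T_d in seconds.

0.496 s

ω_n = √(k/m) = √(106000/657) = 12.70 rad/s.
Critical damping c_c = 2√(k·m) = 2√(106000 × 657) = 16690 N·s/m, so ζ = c/c_c = 1190/16690 = 0.07130.
ω_d = ω_n√(1 − ζ²) = 12.70 × √(1 − 0.00508) = 12.67 rad/s.
T_d = 2π/ω_d = 0.4959 s.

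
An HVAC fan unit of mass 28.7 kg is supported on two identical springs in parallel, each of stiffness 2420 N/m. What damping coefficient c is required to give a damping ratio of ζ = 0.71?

529 N·s/m

Parallel springs add: k_eq = 2 × 2420 = 4840 N/m.
c_c = 2√(k_eq·m) = 2√(4840 × 28.7) = 745.4 N·s/m.
c = ζ·c_c = 0.71 × 745.4 = 529.2 N·s/m.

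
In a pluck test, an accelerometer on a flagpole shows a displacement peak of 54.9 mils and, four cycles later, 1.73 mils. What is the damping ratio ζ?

0.136

Logarithmic decrement δ = (1/n)·ln(x₀/x_n) = (1/4)·ln(54.9/1.73) = (1/4)·ln(31.73) = 0.8643.
ζ = δ/√(4π² + δ²) = 0.8643/√(39.48 + 0.747) = 0.8643/6.342 = 0.1363.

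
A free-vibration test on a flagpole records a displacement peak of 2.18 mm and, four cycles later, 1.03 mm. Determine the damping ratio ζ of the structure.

Logarithmic decrement δ = (1/n)·ln(x₀/x_n) = (1/4)·ln(2.18/1.03) = (1/4)·ln(2.117) = 0.1874.
ζ = δ/√(4π² + δ²) = 0.1874/√(39.48 + 0.0351) = 0.1874/6.286 = 0.02982.

0.0298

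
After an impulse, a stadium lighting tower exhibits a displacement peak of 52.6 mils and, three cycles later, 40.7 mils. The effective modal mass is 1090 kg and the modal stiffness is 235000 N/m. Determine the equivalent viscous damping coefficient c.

Logarithmic decrement δ = (1/n)·ln(x₀/x_n) = (1/3)·ln(52.6/40.7) = (1/3)·ln(1.292) = 0.08550.
ζ = δ/√(4π² + δ²) = 0.08550/√(39.48 + 0.00731) = 0.08550/6.284 = 0.01361.
c = ζ · 2√(km) = 0.01361 × 2√(235000 × 1090) = 0.01361 × 32010 = 435.5 N·s/m.

436 N·s/m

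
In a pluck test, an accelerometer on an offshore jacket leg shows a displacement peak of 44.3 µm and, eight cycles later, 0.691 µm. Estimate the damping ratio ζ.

Logarithmic decrement δ = (1/n)·ln(x₀/x_n) = (1/8)·ln(44.3/0.691) = (1/8)·ln(64.11) = 0.5201.
ζ = δ/√(4π² + δ²) = 0.5201/√(39.48 + 0.270) = 0.5201/6.305 = 0.08249.

0.0825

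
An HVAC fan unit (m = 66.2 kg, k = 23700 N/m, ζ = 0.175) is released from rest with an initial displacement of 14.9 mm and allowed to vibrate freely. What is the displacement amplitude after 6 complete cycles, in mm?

0.0183 mm

Logarithmic decrement δ = 2πζ/√(1 − ζ²) = 2π × 0.1750/√(1 − 0.0306) = 1.117.
After n cycles, x_n/x₀ = e^(−nδ), so x_6 = 14.9 × e^(−6 × 1.117) = 14.9 × 0.001230 = 0.01833 mm.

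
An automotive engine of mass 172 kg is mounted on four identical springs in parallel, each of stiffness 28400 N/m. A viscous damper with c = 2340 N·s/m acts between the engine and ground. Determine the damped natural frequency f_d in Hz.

3.94 Hz

Parallel springs add: k_eq = 4 × 28400 = 113600 N/m.
ω_n = √(k_eq/m) = √(113600/172) = 25.70 rad/s.
Critical damping c_c = 2√(k_eq·m) = 2√(113600 × 172) = 8841 N·s/m, so ζ = c/c_c = 2340/8841 = 0.2647.
ω_d = ω_n√(1 − ζ²) = 25.70 × √(1 − 0.0701) = 24.78 rad/s.
f_d = ω_d/(2π) = 3.944 Hz.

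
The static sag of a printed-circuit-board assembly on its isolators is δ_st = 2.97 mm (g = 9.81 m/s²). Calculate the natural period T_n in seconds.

0.109 s

ω_n = √(g/δ_st) = √(9.81/0.00297) = √3303 = 57.47 rad/s.
T_n = 2π/ω_n = 6.283/57.47 = 0.1093 s.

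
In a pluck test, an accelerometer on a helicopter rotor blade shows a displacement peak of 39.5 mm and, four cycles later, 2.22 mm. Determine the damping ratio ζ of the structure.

Logarithmic decrement δ = (1/n)·ln(x₀/x_n) = (1/4)·ln(39.5/2.22) = (1/4)·ln(17.79) = 0.7197.
ζ = δ/√(4π² + δ²) = 0.7197/√(39.48 + 0.518) = 0.7197/6.324 = 0.1138.

0.114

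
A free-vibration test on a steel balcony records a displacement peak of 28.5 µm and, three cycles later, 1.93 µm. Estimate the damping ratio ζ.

0.141

Logarithmic decrement δ = (1/n)·ln(x₀/x_n) = (1/3)·ln(28.5/1.93) = (1/3)·ln(14.77) = 0.8975.
ζ = δ/√(4π² + δ²) = 0.8975/√(39.48 + 0.805) = 0.8975/6.347 = 0.1414.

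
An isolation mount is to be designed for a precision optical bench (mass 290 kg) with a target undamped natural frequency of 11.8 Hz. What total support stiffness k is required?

1590000 N/m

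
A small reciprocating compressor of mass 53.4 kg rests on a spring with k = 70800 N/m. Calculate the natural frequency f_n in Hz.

5.80 Hz

ω_n = √(k/m) = √(70800/53.4) = √1326 = 36.41 rad/s.
f_n = ω_n/(2π) = 36.41/6.283 = 5.795 Hz.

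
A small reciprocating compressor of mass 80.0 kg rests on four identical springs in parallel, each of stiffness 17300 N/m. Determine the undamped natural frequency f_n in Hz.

4.68 Hz

Parallel springs add: k_eq = 4 × 17300 = 69200 N/m.
ω_n = √(k_eq/m) = √(69200/80.0) = √865.0 = 29.41 rad/s.
f_n = ω_n/(2π) = 29.41/6.283 = 4.681 Hz.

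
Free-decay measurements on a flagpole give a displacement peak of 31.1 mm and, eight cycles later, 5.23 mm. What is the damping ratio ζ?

0.0354

Logarithmic decrement δ = (1/n)·ln(x₀/x_n) = (1/8)·ln(31.1/5.23) = (1/8)·ln(5.946) = 0.2228.
ζ = δ/√(4π² + δ²) = 0.2228/√(39.48 + 0.0497) = 0.2228/6.287 = 0.03545.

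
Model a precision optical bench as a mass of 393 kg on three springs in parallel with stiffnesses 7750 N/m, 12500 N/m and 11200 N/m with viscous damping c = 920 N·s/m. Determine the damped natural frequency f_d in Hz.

Parallel springs add: k_eq = 7750 + 12500 + 11200 = 31450 N/m.
ω_n = √(k_eq/m) = √(31450/393) = 8.946 rad/s.
Critical damping c_c = 2√(k_eq·m) = 2√(31450 × 393) = 7031 N·s/m, so ζ = c/c_c = 920/7031 = 0.1308.
ω_d = ω_n√(1 − ζ²) = 8.946 × √(1 − 0.0171) = 8.869 rad/s.
f_d = ω_d/(2π) = 1.412 Hz.

1.41 Hz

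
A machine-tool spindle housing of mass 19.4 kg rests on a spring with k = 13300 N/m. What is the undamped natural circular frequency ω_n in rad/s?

ω_n = √(k/m) = √(13300/19.4) = √685.6 = 26.18 rad/s.

26.2 rad/s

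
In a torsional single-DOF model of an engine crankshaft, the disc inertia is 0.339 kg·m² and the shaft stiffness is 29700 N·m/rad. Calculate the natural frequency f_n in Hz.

47.1 Hz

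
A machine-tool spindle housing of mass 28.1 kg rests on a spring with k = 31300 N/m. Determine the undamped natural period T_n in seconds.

ω_n = √(k/m) = √(31300/28.1) = √1114 = 33.37 rad/s.
T_n = 2π/ω_n = 6.283/33.37 = 0.1883 s.

0.188 s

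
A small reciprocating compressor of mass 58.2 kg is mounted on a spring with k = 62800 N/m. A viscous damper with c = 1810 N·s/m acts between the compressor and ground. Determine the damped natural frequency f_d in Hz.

4.61 Hz

ω_n = √(k/m) = √(62800/58.2) = 32.85 rad/s.
Critical damping c_c = 2√(k·m) = 2√(62800 × 58.2) = 3824 N·s/m, so ζ = c/c_c = 1810/3824 = 0.4734.
ω_d = ω_n√(1 − ζ²) = 32.85 × √(1 − 0.224) = 28.94 rad/s.
f_d = ω_d/(2π) = 4.605 Hz.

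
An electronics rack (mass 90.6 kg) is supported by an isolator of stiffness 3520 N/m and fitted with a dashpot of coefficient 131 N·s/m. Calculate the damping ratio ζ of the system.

ω_n = √(k/m) = √(3520/90.6) = 6.233 rad/s.
Critical damping c_c = 2√(k·m) = 2√(3520 × 90.6) = 1129 N·s/m, so ζ = c/c_c = 131/1129 = 0.1160.

0.116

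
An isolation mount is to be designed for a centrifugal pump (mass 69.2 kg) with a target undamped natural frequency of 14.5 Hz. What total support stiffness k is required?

ω_n = 2πf_n = 2π × 14.5 = 91.11 rad/s.
k = m·ω_n² = 69.2 × 91.11² = 69.2 × 8300 = 574400 N/m.

574000 N/m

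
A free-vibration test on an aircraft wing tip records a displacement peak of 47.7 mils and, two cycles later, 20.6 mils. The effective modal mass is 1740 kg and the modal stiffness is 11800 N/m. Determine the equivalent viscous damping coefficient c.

604 N·s/m

Logarithmic decrement δ = (1/n)·ln(x₀/x_n) = (1/2)·ln(47.7/20.6) = (1/2)·ln(2.316) = 0.4198.
ζ = δ/√(4π² + δ²) = 0.4198/√(39.48 + 0.176) = 0.4198/6.297 = 0.06667.
c = ζ · 2√(km) = 0.06667 × 2√(11800 × 1740) = 0.06667 × 9062 = 604.2 N·s/m.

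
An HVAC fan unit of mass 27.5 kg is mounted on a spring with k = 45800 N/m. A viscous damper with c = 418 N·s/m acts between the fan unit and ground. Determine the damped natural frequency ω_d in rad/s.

40.1 rad/s

ω_n = √(k/m) = √(45800/27.5) = 40.81 rad/s.
Critical damping c_c = 2√(k·m) = 2√(45800 × 27.5) = 2245 N·s/m, so ζ = c/c_c = 418/2245 = 0.1862.
ω_d = ω_n√(1 − ζ²) = 40.81 × √(1 − 0.0347) = 40.10 rad/s.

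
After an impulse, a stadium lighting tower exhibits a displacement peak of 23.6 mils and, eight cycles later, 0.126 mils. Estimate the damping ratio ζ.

0.104

Logarithmic decrement δ = (1/n)·ln(x₀/x_n) = (1/8)·ln(23.6/0.126) = (1/8)·ln(187.3) = 0.6541.
ζ = δ/√(4π² + δ²) = 0.6541/√(39.48 + 0.428) = 0.6541/6.317 = 0.1035.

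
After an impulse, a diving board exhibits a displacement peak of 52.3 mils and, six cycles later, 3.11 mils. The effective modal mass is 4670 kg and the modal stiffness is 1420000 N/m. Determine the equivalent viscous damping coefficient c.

Logarithmic decrement δ = (1/n)·ln(x₀/x_n) = (1/6)·ln(52.3/3.11) = (1/6)·ln(16.82) = 0.4704.
ζ = δ/√(4π² + δ²) = 0.4704/√(39.48 + 0.221) = 0.4704/6.301 = 0.07466.
c = ζ · 2√(km) = 0.07466 × 2√(1420000 × 4670) = 0.07466 × 162900 = 12160 N·s/m.

12200 N·s/m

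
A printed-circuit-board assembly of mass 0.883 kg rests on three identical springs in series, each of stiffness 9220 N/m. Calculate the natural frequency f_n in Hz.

9.39 Hz

Series springs: 1/k_eq = 3/9220, so k_eq = 9220/3 = 3073 N/m.
ω_n = √(k_eq/m) = √(3073/0.883) = √3481 = 59.00 rad/s.
f_n = ω_n/(2π) = 59.00/6.283 = 9.390 Hz.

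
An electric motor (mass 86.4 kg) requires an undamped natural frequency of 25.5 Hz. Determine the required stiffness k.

2220000 N/m

ω_n = 2πf_n = 2π × 25.5 = 160.2 rad/s.
k = m·ω_n² = 86.4 × 160.2² = 86.4 × 25670 = 2218000 N/m.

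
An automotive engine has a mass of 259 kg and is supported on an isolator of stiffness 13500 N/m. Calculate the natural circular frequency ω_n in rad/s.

7.22 rad/s

ω_n = √(k/m) = √(13500/259) = √52.12 = 7.220 rad/s.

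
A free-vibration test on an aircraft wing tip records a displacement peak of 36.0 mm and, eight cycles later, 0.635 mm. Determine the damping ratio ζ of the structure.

Logarithmic decrement δ = (1/n)·ln(x₀/x_n) = (1/8)·ln(36.0/0.635) = (1/8)·ln(56.69) = 0.5047.
ζ = δ/√(4π² + δ²) = 0.5047/√(39.48 + 0.255) = 0.5047/6.303 = 0.08007.

0.0801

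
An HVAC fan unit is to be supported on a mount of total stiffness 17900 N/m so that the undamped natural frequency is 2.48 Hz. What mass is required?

73.7 kg

ω_n = 2πf_n = 2π × 2.48 = 15.58 rad/s.
m = k/ω_n² = 17900/15.58² = 17900/242.8 = 73.72 kg.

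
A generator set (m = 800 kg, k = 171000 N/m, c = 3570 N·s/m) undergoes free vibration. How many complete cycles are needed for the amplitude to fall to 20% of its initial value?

ζ = c/(2√(km)) = 3570/(2√(171000 × 800)) = 3570/23390 = 0.1526.
Logarithmic decrement δ = 2πζ/√(1 − ζ²) = 2π × 0.1526/√(1 − 0.0233) = 0.9703.
x_n/x₀ = e^(−nδ) ≤ 0.2; take ln: n ≥ ln(1/0.2)/δ = 1.609/0.9703 = 1.659.
So 2 complete cycles are required.

2 cycles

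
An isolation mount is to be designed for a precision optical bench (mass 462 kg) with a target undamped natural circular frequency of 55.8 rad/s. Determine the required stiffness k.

k = m·ω_n² = 462 × 55.80² = 462 × 3114 = 1439000 N/m.

1440000 N/m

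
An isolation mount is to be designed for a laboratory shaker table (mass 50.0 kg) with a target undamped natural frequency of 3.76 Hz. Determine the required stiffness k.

27900 N/m

ω_n = 2πf_n = 2π × 3.76 = 23.62 rad/s.
k = m·ω_n² = 50.0 × 23.62² = 50.0 × 558.1 = 27910 N/m.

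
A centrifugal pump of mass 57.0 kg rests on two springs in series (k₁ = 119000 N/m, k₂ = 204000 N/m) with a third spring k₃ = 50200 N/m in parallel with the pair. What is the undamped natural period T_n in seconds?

Series pair: k_s = k₁k₂/(k₁+k₂) = (119000)(204000)/(119000 + 204000) = 75160 N/m. In parallel with k₃: k_eq = 75160 + 50200 = 125400 N/m.
ω_n = √(k_eq/m) = √(125400/57.0) = √2199 = 46.90 rad/s.
T_n = 2π/ω_n = 6.283/46.90 = 0.1340 s.

0.134 s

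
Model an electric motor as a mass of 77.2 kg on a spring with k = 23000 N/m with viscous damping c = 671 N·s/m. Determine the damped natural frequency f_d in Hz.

ω_n = √(k/m) = √(23000/77.2) = 17.26 rad/s.
Critical damping c_c = 2√(k·m) = 2√(23000 × 77.2) = 2665 N·s/m, so ζ = c/c_c = 671/2665 = 0.2518.
ω_d = ω_n√(1 − ζ²) = 17.26 × √(1 − 0.0634) = 16.70 rad/s.
f_d = ω_d/(2π) = 2.659 Hz.

2.66 Hz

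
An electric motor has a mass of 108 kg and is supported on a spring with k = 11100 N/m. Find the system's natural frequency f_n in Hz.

ω_n = √(k/m) = √(11100/108) = √102.8 = 10.14 rad/s.
f_n = ω_n/(2π) = 10.14/6.283 = 1.614 Hz.

1.61 Hz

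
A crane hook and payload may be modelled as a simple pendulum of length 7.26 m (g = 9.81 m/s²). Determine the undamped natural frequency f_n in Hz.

For a simple pendulum ω_n = √(g/L) = √(9.81/7.26) = √1.351 = 1.162 rad/s.
f_n = ω_n/(2π) = 1.162/6.283 = 0.1850 Hz.

0.185 Hz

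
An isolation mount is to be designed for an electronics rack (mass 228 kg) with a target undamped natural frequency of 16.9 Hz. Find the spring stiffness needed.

ω_n = 2πf_n = 2π × 16.9 = 106.2 rad/s.
k = m·ω_n² = 228 × 106.2² = 228 × 11280 = 2571000 N/m.

2570000 N/m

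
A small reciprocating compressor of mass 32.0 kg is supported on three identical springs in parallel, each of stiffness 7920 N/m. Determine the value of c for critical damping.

Parallel springs add: k_eq = 3 × 7920 = 23760 N/m.
c_c = 2√(k_eq·m) = 2√(23760 × 32.0) = 2 × 872.0 = 1744 N·s/m.

1740 N·s/m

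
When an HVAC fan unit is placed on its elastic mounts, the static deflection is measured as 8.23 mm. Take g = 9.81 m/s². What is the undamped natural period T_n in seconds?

ω_n = √(g/δ_st) = √(9.81/0.00823) = √1192 = 34.53 rad/s.
T_n = 2π/ω_n = 6.283/34.53 = 0.1820 s.

0.182 s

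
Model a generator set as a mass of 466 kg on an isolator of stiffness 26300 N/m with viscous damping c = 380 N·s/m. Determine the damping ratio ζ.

0.0543

ω_n = √(k/m) = √(26300/466) = 7.513 rad/s.
Critical damping c_c = 2√(k·m) = 2√(26300 × 466) = 7002 N·s/m, so ζ = c/c_c = 380/7002 = 0.05427.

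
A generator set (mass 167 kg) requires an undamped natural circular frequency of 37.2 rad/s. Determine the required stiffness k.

231000 N/m

k = m·ω_n² = 167 × 37.20² = 167 × 1384 = 231100 N/m.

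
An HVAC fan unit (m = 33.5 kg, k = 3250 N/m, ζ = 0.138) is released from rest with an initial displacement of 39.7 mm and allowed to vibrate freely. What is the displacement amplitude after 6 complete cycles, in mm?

0.208 mm

Logarithmic decrement δ = 2πζ/√(1 − ζ²) = 2π × 0.1380/√(1 − 0.0190) = 0.8755.
After n cycles, x_n/x₀ = e^(−nδ), so x_6 = 39.7 × e^(−6 × 0.8755) = 39.7 × 0.005233 = 0.2078 mm.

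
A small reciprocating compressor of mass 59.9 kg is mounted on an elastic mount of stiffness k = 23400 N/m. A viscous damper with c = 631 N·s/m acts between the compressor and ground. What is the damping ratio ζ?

ω_n = √(k/m) = √(23400/59.9) = 19.76 rad/s.
Critical damping c_c = 2√(k·m) = 2√(23400 × 59.9) = 2368 N·s/m, so ζ = c/c_c = 631/2368 = 0.2665.

0.266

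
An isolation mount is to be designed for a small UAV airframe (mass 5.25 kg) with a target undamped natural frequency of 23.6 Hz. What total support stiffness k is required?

115000 N/m

ω_n = 2πf_n = 2π × 23.6 = 148.3 rad/s.
k = m·ω_n² = 5.25 × 148.3² = 5.25 × 21990 = 115400 N/m.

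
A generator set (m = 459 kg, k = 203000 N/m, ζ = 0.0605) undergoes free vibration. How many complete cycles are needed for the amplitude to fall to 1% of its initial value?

13 cycles

Logarithmic decrement δ = 2πζ/√(1 − ζ²) = 2π × 0.06050/√(1 − 0.00366) = 0.3808.
x_n/x₀ = e^(−nδ) ≤ 0.01; take ln: n ≥ ln(1/0.01)/δ = 4.605/0.3808 = 12.09.
So 13 complete cycles are required.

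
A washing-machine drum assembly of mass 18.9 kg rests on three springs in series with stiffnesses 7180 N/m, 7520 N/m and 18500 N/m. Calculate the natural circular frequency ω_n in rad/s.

Series springs: 1/k_eq = 1/7180 + 1/7520 + 1/18500 = 0.0003263, so k_eq = 3065 N/m.
ω_n = √(k_eq/m) = √(3065/18.9) = √162.1 = 12.73 rad/s.

12.7 rad/s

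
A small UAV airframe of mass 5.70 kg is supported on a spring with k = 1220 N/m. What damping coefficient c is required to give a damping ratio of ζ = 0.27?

c_c = 2√(k·m) = 2√(1220 × 5.70) = 166.8 N·s/m.
c = ζ·c_c = 0.27 × 166.8 = 45.03 N·s/m.

45.0 N·s/m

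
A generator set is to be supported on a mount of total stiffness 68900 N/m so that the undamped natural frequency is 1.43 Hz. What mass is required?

ω_n = 2πf_n = 2π × 1.43 = 8.985 rad/s.
m = k/ω_n² = 68900/8.985² = 68900/80.73 = 853.5 kg.

853 kg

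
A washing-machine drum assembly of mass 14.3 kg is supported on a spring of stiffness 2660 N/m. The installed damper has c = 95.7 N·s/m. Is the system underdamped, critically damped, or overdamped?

c_c = 2√(k·m) = 390.1 N·s/m; ζ = c/c_c = 95.7/390.1 = 0.245.
Since ζ < 1 the system is underdamped.

underdamped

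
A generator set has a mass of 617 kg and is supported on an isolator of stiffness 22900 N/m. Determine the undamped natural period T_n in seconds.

1.03 s

ω_n = √(k/m) = √(22900/617) = √37.12 = 6.092 rad/s.
T_n = 2π/ω_n = 6.283/6.092 = 1.031 s.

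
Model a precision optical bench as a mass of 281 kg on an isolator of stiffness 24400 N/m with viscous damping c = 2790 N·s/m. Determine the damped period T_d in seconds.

ω_n = √(k/m) = √(24400/281) = 9.318 rad/s.
Critical damping c_c = 2√(k·m) = 2√(24400 × 281) = 5237 N·s/m, so ζ = c/c_c = 2790/5237 = 0.5328.
ω_d = ω_n√(1 − ζ²) = 9.318 × √(1 − 0.284) = 7.886 rad/s.
T_d = 2π/ω_d = 0.7968 s.

0.797 s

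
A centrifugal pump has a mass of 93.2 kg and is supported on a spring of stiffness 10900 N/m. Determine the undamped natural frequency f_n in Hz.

1.72 Hz

ω_n = √(k/m) = √(10900/93.2) = √117.0 = 10.81 rad/s.
f_n = ω_n/(2π) = 10.81/6.283 = 1.721 Hz.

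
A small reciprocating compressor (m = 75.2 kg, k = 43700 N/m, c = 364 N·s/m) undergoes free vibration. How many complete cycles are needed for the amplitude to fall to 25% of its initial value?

3 cycles

ζ = c/(2√(km)) = 364/(2√(43700 × 75.2)) = 364/3626 = 0.1004.
Logarithmic decrement δ = 2πζ/√(1 − ζ²) = 2π × 0.1004/√(1 − 0.0101) = 0.6340.
x_n/x₀ = e^(−nδ) ≤ 0.25; take ln: n ≥ ln(1/0.25)/δ = 1.386/0.6340 = 2.187.
So 3 complete cycles are required.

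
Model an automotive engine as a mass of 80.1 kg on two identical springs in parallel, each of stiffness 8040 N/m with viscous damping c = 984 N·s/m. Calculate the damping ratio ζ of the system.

0.434

Parallel springs add: k_eq = 2 × 8040 = 16080 N/m.
ω_n = √(k_eq/m) = √(16080/80.1) = 14.17 rad/s.
Critical damping c_c = 2√(k_eq·m) = 2√(16080 × 80.1) = 2270 N·s/m, so ζ = c/c_c = 984/2270 = 0.4335.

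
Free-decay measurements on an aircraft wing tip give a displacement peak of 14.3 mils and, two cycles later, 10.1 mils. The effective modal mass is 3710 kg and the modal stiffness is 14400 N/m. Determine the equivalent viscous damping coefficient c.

404 N·s/m

Logarithmic decrement δ = (1/n)·ln(x₀/x_n) = (1/2)·ln(14.3/10.1) = (1/2)·ln(1.416) = 0.1739.
ζ = δ/√(4π² + δ²) = 0.1739/√(39.48 + 0.0302) = 0.1739/6.286 = 0.02766.
c = ζ · 2√(km) = 0.02766 × 2√(14400 × 3710) = 0.02766 × 14620 = 404.3 N·s/m.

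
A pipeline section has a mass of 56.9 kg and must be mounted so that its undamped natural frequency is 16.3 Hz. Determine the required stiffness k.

ω_n = 2πf_n = 2π × 16.3 = 102.4 rad/s.
k = m·ω_n² = 56.9 × 102.4² = 56.9 × 10490 = 596800 N/m.

597000 N/m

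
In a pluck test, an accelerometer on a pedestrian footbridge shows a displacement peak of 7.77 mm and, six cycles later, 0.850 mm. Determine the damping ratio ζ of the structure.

0.0586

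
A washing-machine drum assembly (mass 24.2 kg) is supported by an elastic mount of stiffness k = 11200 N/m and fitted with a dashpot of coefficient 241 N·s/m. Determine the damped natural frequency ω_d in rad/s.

20.9 rad/s

ω_n = √(k/m) = √(11200/24.2) = 21.51 rad/s.
Critical damping c_c = 2√(k·m) = 2√(11200 × 24.2) = 1041 N·s/m, so ζ = c/c_c = 241/1041 = 0.2315.
ω_d = ω_n√(1 − ζ²) = 21.51 × √(1 − 0.0536) = 20.93 rad/s.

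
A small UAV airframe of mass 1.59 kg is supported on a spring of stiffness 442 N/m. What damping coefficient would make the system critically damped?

c_c = 2√(k·m) = 2√(442.0 × 1.59) = 2 × 26.51 = 53.02 N·s/m.

53.0 N·s/m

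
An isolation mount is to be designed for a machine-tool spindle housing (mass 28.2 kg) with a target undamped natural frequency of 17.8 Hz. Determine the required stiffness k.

ω_n = 2πf_n = 2π × 17.8 = 111.8 rad/s.
k = m·ω_n² = 28.2 × 111.8² = 28.2 × 12510 = 352700 N/m.

353000 N/m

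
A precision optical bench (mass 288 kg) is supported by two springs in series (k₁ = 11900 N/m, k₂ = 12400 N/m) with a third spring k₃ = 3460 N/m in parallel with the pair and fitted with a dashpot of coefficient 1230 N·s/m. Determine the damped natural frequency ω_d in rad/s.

5.34 rad/s

Series pair: k_s = k₁k₂/(k₁+k₂) = (11900)(12400)/(11900 + 12400) = 6072 N/m. In parallel with k₃: k_eq = 6072 + 3460 = 9532 N/m.
ω_n = √(k_eq/m) = √(9532/288) = 5.753 rad/s.
Critical damping c_c = 2√(k_eq·m) = 2√(9532 × 288) = 3314 N·s/m, so ζ = c/c_c = 1230/3314 = 0.3712.
ω_d = ω_n√(1 − ζ²) = 5.753 × √(1 − 0.138) = 5.342 rad/s.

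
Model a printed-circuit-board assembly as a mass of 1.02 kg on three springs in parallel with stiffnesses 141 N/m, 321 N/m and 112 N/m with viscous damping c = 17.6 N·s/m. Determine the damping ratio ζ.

0.364

Parallel springs add: k_eq = 141 + 321 + 112 = 574.0 N/m.
ω_n = √(k_eq/m) = √(574.0/1.02) = 23.72 rad/s.
Critical damping c_c = 2√(k_eq·m) = 2√(574.0 × 1.02) = 48.39 N·s/m, so ζ = c/c_c = 17.6/48.39 = 0.3637.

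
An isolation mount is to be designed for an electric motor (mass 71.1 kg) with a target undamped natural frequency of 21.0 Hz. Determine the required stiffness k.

1240000 N/m

ω_n = 2πf_n = 2π × 21.0 = 131.9 rad/s.
k = m·ω_n² = 71.1 × 131.9² = 71.1 × 17410 = 1238000 N/m.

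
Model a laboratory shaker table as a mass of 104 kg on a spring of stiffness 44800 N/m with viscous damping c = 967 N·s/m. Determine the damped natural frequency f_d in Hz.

3.22 Hz

ω_n = √(k/m) = √(44800/104) = 20.75 rad/s.
Critical damping c_c = 2√(k·m) = 2√(44800 × 104) = 4317 N·s/m, so ζ = c/c_c = 967/4317 = 0.2240.
ω_d = ω_n√(1 − ζ²) = 20.75 × √(1 − 0.0502) = 20.23 rad/s.
f_d = ω_d/(2π) = 3.219 Hz.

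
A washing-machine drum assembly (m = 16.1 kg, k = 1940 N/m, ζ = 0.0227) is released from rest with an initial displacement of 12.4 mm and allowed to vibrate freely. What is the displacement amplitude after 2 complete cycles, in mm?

Logarithmic decrement δ = 2πζ/√(1 − ζ²) = 2π × 0.02270/√(1 − 0.000515) = 0.1427.
After n cycles, x_n/x₀ = e^(−nδ), so x_2 = 12.4 × e^(−2 × 0.1427) = 12.4 × 0.7518 = 9.322 mm.

9.32 mm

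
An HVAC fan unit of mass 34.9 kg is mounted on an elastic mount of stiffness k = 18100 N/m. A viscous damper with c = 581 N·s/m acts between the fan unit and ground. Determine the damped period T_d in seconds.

0.296 s

ω_n = √(k/m) = √(18100/34.9) = 22.77 rad/s.
Critical damping c_c = 2√(k·m) = 2√(18100 × 34.9) = 1590 N·s/m, so ζ = c/c_c = 581/1590 = 0.3655.
ω_d = ω_n√(1 − ζ²) = 22.77 × √(1 − 0.134) = 21.20 rad/s.
T_d = 2π/ω_d = 0.2964 s.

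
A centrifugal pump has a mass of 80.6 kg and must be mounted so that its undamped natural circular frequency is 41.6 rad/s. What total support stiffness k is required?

k = m·ω_n² = 80.6 × 41.60² = 80.6 × 1731 = 139500 N/m.

139000 N/m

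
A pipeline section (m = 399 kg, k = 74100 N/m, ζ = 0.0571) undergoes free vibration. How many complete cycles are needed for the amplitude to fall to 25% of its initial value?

4 cycles

Logarithmic decrement δ = 2πζ/√(1 − ζ²) = 2π × 0.05710/√(1 − 0.00326) = 0.3594.
x_n/x₀ = e^(−nδ) ≤ 0.25; take ln: n ≥ ln(1/0.25)/δ = 1.386/0.3594 = 3.858.
So 4 complete cycles are required.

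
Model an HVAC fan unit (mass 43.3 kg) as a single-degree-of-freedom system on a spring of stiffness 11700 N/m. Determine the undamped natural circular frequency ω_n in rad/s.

ω_n = √(k/m) = √(11700/43.3) = √270.2 = 16.44 rad/s.

16.4 rad/s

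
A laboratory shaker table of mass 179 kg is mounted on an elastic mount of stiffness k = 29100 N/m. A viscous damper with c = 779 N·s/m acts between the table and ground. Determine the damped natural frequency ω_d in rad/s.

ω_n = √(k/m) = √(29100/179) = 12.75 rad/s.
Critical damping c_c = 2√(k·m) = 2√(29100 × 179) = 4565 N·s/m, so ζ = c/c_c = 779/4565 = 0.1707.
ω_d = ω_n√(1 − ζ²) = 12.75 × √(1 − 0.0291) = 12.56 rad/s.

12.6 rad/s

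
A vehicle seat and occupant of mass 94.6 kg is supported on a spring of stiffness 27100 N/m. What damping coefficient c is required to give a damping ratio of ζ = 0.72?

c_c = 2√(k·m) = 2√(27100 × 94.6) = 3202 N·s/m.
c = ζ·c_c = 0.72 × 3202 = 2306 N·s/m.

2310 N·s/m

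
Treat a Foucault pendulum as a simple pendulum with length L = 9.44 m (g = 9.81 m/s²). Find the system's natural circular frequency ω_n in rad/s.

1.02 rad/s

For a simple pendulum ω_n = √(g/L) = √(9.81/9.44) = √1.039 = 1.019 rad/s.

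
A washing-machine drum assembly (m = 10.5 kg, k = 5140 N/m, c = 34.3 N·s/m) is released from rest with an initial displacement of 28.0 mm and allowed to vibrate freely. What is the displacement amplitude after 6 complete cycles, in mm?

1.72 mm

ζ = c/(2√(km)) = 34.3/(2√(5140 × 10.5)) = 34.3/464.6 = 0.07382.
Logarithmic decrement δ = 2πζ/√(1 − ζ²) = 2π × 0.07382/√(1 − 0.00545) = 0.4651.
After n cycles, x_n/x₀ = e^(−nδ), so x_6 = 28.0 × e^(−6 × 0.4651) = 28.0 × 0.06138 = 1.719 mm.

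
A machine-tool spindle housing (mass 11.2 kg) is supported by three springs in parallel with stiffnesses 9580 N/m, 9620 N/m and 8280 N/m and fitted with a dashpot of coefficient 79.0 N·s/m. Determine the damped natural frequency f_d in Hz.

7.86 Hz

Parallel springs add: k_eq = 9580 + 9620 + 8280 = 27480 N/m.
ω_n = √(k_eq/m) = √(27480/11.2) = 49.53 rad/s.
Critical damping c_c = 2√(k_eq·m) = 2√(27480 × 11.2) = 1110 N·s/m, so ζ = c/c_c = 79.0/1110 = 0.07120.
ω_d = ω_n√(1 − ζ²) = 49.53 × √(1 − 0.00507) = 49.41 rad/s.
f_d = ω_d/(2π) = 7.863 Hz.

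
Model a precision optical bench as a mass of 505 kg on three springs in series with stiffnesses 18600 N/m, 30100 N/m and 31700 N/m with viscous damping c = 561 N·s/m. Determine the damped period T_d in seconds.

Series springs: 1/k_eq = 1/18600 + 1/30100 + 1/31700 = 0.0001185, so k_eq = 8437 N/m.
ω_n = √(k_eq/m) = √(8437/505) = 4.087 rad/s.
Critical damping c_c = 2√(k_eq·m) = 2√(8437 × 505) = 4128 N·s/m, so ζ = c/c_c = 561/4128 = 0.1359.
ω_d = ω_n√(1 − ζ²) = 4.087 × √(1 − 0.0185) = 4.049 rad/s.
T_d = 2π/ω_d = 1.552 s.

1.55 s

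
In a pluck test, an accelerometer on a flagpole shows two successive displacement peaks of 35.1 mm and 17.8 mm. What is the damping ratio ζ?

Logarithmic decrement δ = (1/n)·ln(x₀/x_n) = (1/1)·ln(35.1/17.8) = (1/1)·ln(1.972) = 0.6790.
ζ = δ/√(4π² + δ²) = 0.6790/√(39.48 + 0.461) = 0.6790/6.320 = 0.1074.

0.107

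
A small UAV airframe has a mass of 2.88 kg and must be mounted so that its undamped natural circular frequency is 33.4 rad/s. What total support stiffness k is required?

3210 N/m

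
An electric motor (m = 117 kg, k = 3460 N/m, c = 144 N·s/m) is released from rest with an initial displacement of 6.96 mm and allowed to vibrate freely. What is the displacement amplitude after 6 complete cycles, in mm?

0.0950 mm

ζ = c/(2√(km)) = 144/(2√(3460 × 117)) = 144/1273 = 0.1132.
Logarithmic decrement δ = 2πζ/√(1 − ζ²) = 2π × 0.1132/√(1 − 0.0128) = 0.7156.
After n cycles, x_n/x₀ = e^(−nδ), so x_6 = 6.96 × e^(−6 × 0.7156) = 6.96 × 0.01365 = 0.09503 mm.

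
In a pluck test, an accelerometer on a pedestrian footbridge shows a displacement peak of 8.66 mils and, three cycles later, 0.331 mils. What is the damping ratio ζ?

0.171

Logarithmic decrement δ = (1/n)·ln(x₀/x_n) = (1/3)·ln(8.66/0.331) = (1/3)·ln(26.16) = 1.088.
ζ = δ/√(4π² + δ²) = 1.088/√(39.48 + 1.18) = 1.088/6.377 = 0.1706.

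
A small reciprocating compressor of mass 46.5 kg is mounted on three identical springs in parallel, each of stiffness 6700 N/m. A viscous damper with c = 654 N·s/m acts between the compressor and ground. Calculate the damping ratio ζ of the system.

0.338

Parallel springs add: k_eq = 3 × 6700 = 20100 N/m.
ω_n = √(k_eq/m) = √(20100/46.5) = 20.79 rad/s.
Critical damping c_c = 2√(k_eq·m) = 2√(20100 × 46.5) = 1934 N·s/m, so ζ = c/c_c = 654/1934 = 0.3382.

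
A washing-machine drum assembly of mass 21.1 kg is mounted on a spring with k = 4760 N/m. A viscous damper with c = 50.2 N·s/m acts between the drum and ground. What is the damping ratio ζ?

0.0792

ω_n = √(k/m) = √(4760/21.1) = 15.02 rad/s.
Critical damping c_c = 2√(k·m) = 2√(4760 × 21.1) = 633.8 N·s/m, so ζ = c/c_c = 50.2/633.8 = 0.07920.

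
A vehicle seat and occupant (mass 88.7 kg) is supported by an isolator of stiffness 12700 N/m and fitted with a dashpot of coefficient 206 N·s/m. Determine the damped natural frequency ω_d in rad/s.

11.9 rad/s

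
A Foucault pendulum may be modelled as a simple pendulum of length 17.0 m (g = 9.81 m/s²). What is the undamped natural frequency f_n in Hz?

0.121 Hz

For a simple pendulum ω_n = √(g/L) = √(9.81/17.0) = √0.5771 = 0.7596 rad/s.
f_n = ω_n/(2π) = 0.7596/6.283 = 0.1209 Hz.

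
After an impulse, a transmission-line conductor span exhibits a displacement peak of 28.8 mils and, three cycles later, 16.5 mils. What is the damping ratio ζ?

0.0295

Logarithmic decrement δ = (1/n)·ln(x₀/x_n) = (1/3)·ln(28.8/16.5) = (1/3)·ln(1.745) = 0.1857.
ζ = δ/√(4π² + δ²) = 0.1857/√(39.48 + 0.0345) = 0.1857/6.286 = 0.02954.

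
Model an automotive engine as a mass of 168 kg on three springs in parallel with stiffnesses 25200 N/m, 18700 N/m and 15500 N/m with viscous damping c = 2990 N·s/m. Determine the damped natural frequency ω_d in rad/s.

16.6 rad/s

Parallel springs add: k_eq = 25200 + 18700 + 15500 = 59400 N/m.
ω_n = √(k_eq/m) = √(59400/168) = 18.80 rad/s.
Critical damping c_c = 2√(k_eq·m) = 2√(59400 × 168) = 6318 N·s/m, so ζ = c/c_c = 2990/6318 = 0.4733.
ω_d = ω_n√(1 − ζ²) = 18.80 × √(1 − 0.224) = 16.56 rad/s.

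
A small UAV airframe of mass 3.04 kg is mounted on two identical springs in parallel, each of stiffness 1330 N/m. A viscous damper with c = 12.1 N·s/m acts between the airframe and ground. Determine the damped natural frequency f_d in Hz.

4.70 Hz

Parallel springs add: k_eq = 2 × 1330 = 2660 N/m.
ω_n = √(k_eq/m) = √(2660/3.04) = 29.58 rad/s.
Critical damping c_c = 2√(k_eq·m) = 2√(2660 × 3.04) = 179.8 N·s/m, so ζ = c/c_c = 12.1/179.8 = 0.06728.
ω_d = ω_n√(1 − ζ²) = 29.58 × √(1 − 0.00453) = 29.51 rad/s.
f_d = ω_d/(2π) = 4.697 Hz.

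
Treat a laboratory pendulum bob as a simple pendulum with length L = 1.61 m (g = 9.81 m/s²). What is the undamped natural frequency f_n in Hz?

0.393 Hz

For a simple pendulum ω_n = √(g/L) = √(9.81/1.61) = √6.093 = 2.468 rad/s.
f_n = ω_n/(2π) = 2.468/6.283 = 0.3929 Hz.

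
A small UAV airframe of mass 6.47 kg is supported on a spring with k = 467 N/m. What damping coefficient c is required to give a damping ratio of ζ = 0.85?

c_c = 2√(k·m) = 2√(467.0 × 6.47) = 109.9 N·s/m.
c = ζ·c_c = 0.85 × 109.9 = 93.45 N·s/m.

93.4 N·s/m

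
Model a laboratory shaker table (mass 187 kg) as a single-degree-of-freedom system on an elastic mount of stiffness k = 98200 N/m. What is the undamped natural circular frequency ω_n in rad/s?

ω_n = √(k/m) = √(98200/187) = √525.1 = 22.92 rad/s.

22.9 rad/s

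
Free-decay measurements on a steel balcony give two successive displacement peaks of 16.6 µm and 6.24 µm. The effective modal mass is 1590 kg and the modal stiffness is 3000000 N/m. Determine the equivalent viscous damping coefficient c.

Logarithmic decrement δ = (1/n)·ln(x₀/x_n) = (1/1)·ln(16.6/6.24) = (1/1)·ln(2.660) = 0.9784.
ζ = δ/√(4π² + δ²) = 0.9784/√(39.48 + 0.957) = 0.9784/6.359 = 0.1539.
c = ζ · 2√(km) = 0.1539 × 2√(3000000 × 1590) = 0.1539 × 138100 = 21250 N·s/m.

21300 N·s/m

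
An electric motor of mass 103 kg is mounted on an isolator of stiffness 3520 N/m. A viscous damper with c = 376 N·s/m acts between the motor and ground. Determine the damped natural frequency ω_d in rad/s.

5.55 rad/s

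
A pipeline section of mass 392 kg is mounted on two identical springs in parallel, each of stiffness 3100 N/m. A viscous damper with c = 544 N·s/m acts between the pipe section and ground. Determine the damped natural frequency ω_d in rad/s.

3.92 rad/s

Parallel springs add: k_eq = 2 × 3100 = 6200 N/m.
ω_n = √(k_eq/m) = √(6200/392) = 3.977 rad/s.
Critical damping c_c = 2√(k_eq·m) = 2√(6200 × 392) = 3118 N·s/m, so ζ = c/c_c = 544/3118 = 0.1745.
ω_d = ω_n√(1 − ζ²) = 3.977 × √(1 − 0.0304) = 3.916 rad/s.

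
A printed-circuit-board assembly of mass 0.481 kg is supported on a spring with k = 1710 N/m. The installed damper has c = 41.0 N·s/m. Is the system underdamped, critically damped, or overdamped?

c_c = 2√(k·m) = 57.36 N·s/m; ζ = c/c_c = 41.0/57.36 = 0.715.
Since ζ < 1 the system is underdamped.

underdamped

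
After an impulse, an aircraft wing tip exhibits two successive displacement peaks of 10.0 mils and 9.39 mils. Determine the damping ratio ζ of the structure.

0.0100

Logarithmic decrement δ = (1/n)·ln(x₀/x_n) = (1/1)·ln(10.0/9.39) = (1/1)·ln(1.065) = 0.06294.
ζ = δ/√(4π² + δ²) = 0.06294/√(39.48 + 0.00396) = 0.06294/6.284 = 0.01002.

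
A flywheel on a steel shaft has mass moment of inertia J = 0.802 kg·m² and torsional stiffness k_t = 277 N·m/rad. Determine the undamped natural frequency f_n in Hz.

ω_n = √(k_t/J) = √(277/0.802) = √345.4 = 18.58 rad/s.
f_n = ω_n/(2π) = 18.58/6.283 = 2.958 Hz.

2.96 Hz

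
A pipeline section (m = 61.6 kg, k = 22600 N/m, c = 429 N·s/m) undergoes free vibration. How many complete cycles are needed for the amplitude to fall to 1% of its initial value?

4 cycles

ζ = c/(2√(km)) = 429/(2√(22600 × 61.6)) = 429/2360 = 0.1818.
Logarithmic decrement δ = 2πζ/√(1 − ζ²) = 2π × 0.1818/√(1 − 0.0330) = 1.162.
x_n/x₀ = e^(−nδ) ≤ 0.01; take ln: n ≥ ln(1/0.01)/δ = 4.605/1.162 = 3.964.
So 4 complete cycles are required.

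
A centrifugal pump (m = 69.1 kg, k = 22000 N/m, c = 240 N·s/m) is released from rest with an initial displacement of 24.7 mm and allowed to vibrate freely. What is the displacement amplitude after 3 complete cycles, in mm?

3.91 mm

ζ = c/(2√(km)) = 240/(2√(22000 × 69.1)) = 240/2466 = 0.09733.
Logarithmic decrement δ = 2πζ/√(1 − ζ²) = 2π × 0.09733/√(1 − 0.00947) = 0.6144.
After n cycles, x_n/x₀ = e^(−nδ), so x_3 = 24.7 × e^(−3 × 0.6144) = 24.7 × 0.1583 = 3.910 mm.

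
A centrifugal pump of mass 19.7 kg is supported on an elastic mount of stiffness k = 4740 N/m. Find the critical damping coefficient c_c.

c_c = 2√(k·m) = 2√(4740 × 19.7) = 2 × 305.6 = 611.2 N·s/m.

611 N·s/m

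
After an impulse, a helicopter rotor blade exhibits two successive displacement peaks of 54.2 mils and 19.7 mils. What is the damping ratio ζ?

Logarithmic decrement δ = (1/n)·ln(x₀/x_n) = (1/1)·ln(54.2/19.7) = (1/1)·ln(2.751) = 1.012.
ζ = δ/√(4π² + δ²) = 1.012/√(39.48 + 1.02) = 1.012/6.364 = 0.1590.

0.159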